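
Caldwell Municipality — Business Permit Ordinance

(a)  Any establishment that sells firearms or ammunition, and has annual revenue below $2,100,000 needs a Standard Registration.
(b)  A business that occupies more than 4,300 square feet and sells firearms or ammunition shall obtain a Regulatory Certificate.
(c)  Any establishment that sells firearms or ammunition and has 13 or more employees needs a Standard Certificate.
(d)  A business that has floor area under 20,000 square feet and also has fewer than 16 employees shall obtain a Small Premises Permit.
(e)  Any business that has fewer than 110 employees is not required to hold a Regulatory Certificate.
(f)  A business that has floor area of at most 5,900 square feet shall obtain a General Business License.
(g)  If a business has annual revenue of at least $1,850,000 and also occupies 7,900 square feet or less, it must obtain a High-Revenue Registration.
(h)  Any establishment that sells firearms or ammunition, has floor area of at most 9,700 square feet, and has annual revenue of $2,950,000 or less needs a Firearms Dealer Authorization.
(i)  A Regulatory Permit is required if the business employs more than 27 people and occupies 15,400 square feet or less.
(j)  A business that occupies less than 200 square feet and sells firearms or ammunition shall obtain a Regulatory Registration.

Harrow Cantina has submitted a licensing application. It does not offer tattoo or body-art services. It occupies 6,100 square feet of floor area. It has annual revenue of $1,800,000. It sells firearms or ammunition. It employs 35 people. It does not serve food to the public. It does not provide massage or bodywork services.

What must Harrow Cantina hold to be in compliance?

(a) sells firearms or ammunition; revenue $1,800,000 < $2,100,000 → Standard Registration required.
(b) floor area 6,100 square feet > 4,300 square feet; sells firearms or ammunition → Regulatory Certificate required.
(c) sells firearms or ammunition; employees 35 ≥ 13 → Standard Certificate required.
(d) floor area 6,100 square feet < 20,000 square feet; employees 35 ≥ 16 → Small Premises Permit not required.
(e) employees 35 < 110 → exempt from Regulatory Certificate.
(f) floor area 6,100 square feet > 5,900 square feet → General Business License not required.
(g) revenue $1,800,000 < $1,850,000; floor area 6,100 square feet ≤ 7,900 square feet → High-Revenue Registration not required.
(h) sells firearms or ammunition; floor area 6,100 square feet ≤ 9,700 square feet; revenue $1,800,000 ≤ $2,950,000 → Firearms Dealer Authorization required.
(i) employees 35 > 27; floor area 6,100 square feet ≤ 15,400 square feet → Regulatory Permit required.
(j) floor area 6,100 square feet ≥ 200 square feet; sells firearms or ammunition → Regulatory Registration not required.

Firearms Dealer Authorization, Regulatory Permit, Standard Certificate, Standard Registration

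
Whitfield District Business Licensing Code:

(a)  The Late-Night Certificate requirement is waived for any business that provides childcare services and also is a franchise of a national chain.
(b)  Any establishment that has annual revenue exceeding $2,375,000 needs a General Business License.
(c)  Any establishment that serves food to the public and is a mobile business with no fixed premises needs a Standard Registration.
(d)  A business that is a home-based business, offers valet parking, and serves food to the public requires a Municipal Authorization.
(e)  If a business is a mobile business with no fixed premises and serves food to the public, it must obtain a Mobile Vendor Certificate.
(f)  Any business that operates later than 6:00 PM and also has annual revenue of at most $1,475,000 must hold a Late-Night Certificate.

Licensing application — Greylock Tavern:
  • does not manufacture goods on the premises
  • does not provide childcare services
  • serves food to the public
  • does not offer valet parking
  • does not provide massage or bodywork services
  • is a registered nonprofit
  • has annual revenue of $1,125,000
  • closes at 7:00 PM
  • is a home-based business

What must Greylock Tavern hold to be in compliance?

Late-Night Certificate

(a) does not provide childcare services; is a registered nonprofit (not: is a franchise of a national chain) → Late-Night Certificate exemption does not apply.
(b) revenue $1,125,000 ≤ $2,375,000 → General Business License not required.
(c) serves food to the public; is a home-based business (not: is a mobile business with no fixed premises) → Standard Registration not required.
(d) is a home-based business; does not offer valet parking; serves food to the public → Municipal Authorization not required.
(e) is a home-based business (not: is a mobile business with no fixed premises); serves food to the public → Mobile Vendor Certificate not required.
(f) closes 7:00 PM, after 6:00 PM; revenue $1,125,000 ≤ $1,475,000 → Late-Night Certificate required.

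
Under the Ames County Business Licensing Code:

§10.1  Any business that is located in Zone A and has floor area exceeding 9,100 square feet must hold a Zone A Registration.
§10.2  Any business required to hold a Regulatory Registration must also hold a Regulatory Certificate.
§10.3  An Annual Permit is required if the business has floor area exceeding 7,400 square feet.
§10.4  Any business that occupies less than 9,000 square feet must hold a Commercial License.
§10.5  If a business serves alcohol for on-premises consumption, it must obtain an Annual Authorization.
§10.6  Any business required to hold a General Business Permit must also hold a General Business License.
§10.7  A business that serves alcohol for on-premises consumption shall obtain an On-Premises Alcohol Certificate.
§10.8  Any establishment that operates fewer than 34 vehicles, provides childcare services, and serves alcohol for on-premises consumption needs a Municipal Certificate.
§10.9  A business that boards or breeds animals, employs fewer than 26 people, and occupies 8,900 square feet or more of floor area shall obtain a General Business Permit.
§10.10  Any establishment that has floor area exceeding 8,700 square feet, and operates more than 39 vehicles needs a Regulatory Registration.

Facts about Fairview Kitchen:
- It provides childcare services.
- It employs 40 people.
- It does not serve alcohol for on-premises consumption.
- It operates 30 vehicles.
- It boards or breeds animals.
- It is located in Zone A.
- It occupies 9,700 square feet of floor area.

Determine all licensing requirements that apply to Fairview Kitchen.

Annual Permit, Zone A Registration

§10.1 is located in Zone A; floor area 9,700 square feet > 9,100 square feet → Zone A Registration required.
§10.2 Regulatory Registration is not required → no effect.
§10.3 floor area 9,700 square feet > 7,400 square feet → Annual Permit required.
§10.4 floor area 9,700 square feet ≥ 9,000 square feet → Commercial License not required.
§10.5 does not serve alcohol for on-premises consumption → Annual Authorization not required.
§10.6 General Business Permit is not required → no effect.
§10.7 does not serve alcohol for on-premises consumption → On-Premises Alcohol Certificate not required.
§10.8 vehicles 30 < 34; provides childcare services; does not serve alcohol for on-premises consumption → Municipal Certificate not required.
§10.9 boards or breeds animals; employees 40 ≥ 26; floor area 9,700 square feet ≥ 8,900 square feet → General Business Permit not required.
§10.10 floor area 9,700 square feet > 8,700 square feet; vehicles 30 ≤ 39 → Regulatory Registration not required.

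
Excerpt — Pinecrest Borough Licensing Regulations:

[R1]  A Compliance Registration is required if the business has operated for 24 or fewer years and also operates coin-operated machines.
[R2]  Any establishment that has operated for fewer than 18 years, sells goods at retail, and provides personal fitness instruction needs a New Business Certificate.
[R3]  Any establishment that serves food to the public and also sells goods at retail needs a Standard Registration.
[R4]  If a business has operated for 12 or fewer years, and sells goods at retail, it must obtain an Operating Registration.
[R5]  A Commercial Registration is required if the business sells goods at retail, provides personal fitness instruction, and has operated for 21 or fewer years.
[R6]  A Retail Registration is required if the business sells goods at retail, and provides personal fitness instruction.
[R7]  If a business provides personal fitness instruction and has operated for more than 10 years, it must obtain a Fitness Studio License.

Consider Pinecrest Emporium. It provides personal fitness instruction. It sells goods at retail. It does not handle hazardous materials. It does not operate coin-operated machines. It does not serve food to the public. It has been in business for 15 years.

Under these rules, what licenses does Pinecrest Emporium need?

Commercial Registration, Fitness Studio License, New Business Certificate, Retail Registration

[R1] years in business 15 ≤ 24; does not operate coin-operated machines → Compliance Registration not required.
[R2] years in business 15 < 18; sells goods at retail; provides personal fitness instruction → New Business Certificate required.
[R3] does not serve food to the public; sells goods at retail → Standard Registration not required.
[R4] years in business 15 > 12; sells goods at retail → Operating Registration not required.
[R5] sells goods at retail; provides personal fitness instruction; years in business 15 ≤ 21 → Commercial Registration required.
[R6] sells goods at retail; provides personal fitness instruction → Retail Registration required.
[R7] provides personal fitness instruction; years in business 15 > 10 → Fitness Studio License required.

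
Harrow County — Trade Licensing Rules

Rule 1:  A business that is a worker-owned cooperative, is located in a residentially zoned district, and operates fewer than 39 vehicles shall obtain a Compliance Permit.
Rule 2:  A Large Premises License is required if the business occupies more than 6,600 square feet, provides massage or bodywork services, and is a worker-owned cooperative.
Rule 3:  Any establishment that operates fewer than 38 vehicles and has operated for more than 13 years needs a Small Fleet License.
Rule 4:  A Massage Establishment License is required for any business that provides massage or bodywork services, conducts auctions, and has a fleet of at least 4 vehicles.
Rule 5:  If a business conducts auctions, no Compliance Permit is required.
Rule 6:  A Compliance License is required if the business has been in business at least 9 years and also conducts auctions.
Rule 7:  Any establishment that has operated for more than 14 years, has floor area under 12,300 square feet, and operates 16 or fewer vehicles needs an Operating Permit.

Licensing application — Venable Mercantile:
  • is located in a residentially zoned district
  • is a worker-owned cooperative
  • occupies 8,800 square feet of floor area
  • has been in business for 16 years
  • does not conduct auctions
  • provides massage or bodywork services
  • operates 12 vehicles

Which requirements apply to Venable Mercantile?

Compliance Permit, Large Premises License, Operating Permit, Small Fleet License

Rule 1: is a worker-owned cooperative; is located in a residentially zoned district; vehicles 12 < 39 → Compliance Permit required.
Rule 2: floor area 8,800 square feet > 6,600 square feet; provides massage or bodywork services; is a worker-owned cooperative → Large Premises License required.
Rule 3: vehicles 12 < 38; years in business 16 > 13 → Small Fleet License required.
Rule 4: provides massage or bodywork services; does not conduct auctions; vehicles 12 ≥ 4 → Massage Establishment License not required.
Rule 5: does not conduct auctions → Compliance Permit exemption does not apply.
Rule 6: years in business 16 ≥ 9; does not conduct auctions → Compliance License not required.
Rule 7: years in business 16 > 14; floor area 8,800 square feet < 12,300 square feet; vehicles 12 ≤ 16 → Operating Permit required.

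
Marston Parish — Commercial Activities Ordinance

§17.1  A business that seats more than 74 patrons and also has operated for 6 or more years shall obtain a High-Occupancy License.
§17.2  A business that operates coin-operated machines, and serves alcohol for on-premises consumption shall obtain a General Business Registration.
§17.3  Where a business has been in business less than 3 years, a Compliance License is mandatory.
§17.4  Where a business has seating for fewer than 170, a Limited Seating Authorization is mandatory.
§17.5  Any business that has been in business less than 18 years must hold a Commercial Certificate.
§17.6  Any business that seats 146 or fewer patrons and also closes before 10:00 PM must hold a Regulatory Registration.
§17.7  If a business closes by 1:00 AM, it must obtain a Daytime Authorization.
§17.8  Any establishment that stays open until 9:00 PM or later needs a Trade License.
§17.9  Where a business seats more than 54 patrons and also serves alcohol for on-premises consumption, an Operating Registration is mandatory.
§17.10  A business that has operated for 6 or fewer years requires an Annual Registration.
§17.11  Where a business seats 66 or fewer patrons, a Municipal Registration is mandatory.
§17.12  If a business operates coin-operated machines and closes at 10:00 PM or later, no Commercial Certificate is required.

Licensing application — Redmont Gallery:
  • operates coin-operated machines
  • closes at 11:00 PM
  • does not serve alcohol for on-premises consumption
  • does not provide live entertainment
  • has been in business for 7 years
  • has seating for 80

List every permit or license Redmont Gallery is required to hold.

§17.1 seating 80 > 74; years in business 7 ≥ 6 → High-Occupancy License required.
§17.2 operates coin-operated machines; does not serve alcohol for on-premises consumption → General Business Registration not required.
§17.3 years in business 7 ≥ 3 → Compliance License not required.
§17.4 seating 80 < 170 → Limited Seating Authorization required.
§17.5 years in business 7 < 18 → Commercial Certificate required.
§17.6 seating 80 ≤ 146; closes 11:00 PM, after 10:00 PM → Regulatory Registration not required.
§17.7 closes 11:00 PM, at/before 1:00 AM → Daytime Authorization required.
§17.8 closes 11:00 PM, after 9:00 PM → Trade License required.
§17.9 seating 80 > 54; does not serve alcohol for on-premises consumption → Operating Registration not required.
§17.10 years in business 7 > 6 → Annual Registration not required.
§17.11 seating 80 > 66 → Municipal Registration not required.
§17.12 operates coin-operated machines; closes 11:00 PM, after 10:00 PM → exempt from Commercial Certificate.

Daytime Authorization, High-Occupancy License, Limited Seating Authorization, Trade License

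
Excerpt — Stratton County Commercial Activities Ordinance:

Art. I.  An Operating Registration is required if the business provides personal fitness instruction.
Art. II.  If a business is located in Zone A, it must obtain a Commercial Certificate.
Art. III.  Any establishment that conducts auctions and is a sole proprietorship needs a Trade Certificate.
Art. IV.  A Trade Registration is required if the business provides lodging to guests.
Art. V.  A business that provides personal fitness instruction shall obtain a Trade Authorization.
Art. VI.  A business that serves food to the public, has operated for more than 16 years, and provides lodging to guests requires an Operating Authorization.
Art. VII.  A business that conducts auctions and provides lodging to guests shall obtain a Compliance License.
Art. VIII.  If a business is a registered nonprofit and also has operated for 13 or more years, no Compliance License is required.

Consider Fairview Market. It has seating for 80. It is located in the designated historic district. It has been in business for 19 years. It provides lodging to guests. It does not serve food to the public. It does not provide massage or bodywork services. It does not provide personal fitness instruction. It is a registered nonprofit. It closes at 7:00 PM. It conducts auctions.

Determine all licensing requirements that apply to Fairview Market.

Trade Registration

Art. I. does not provide personal fitness instruction → Operating Registration not required.
Art. II. is located in the designated historic district (not: is located in Zone A) → Commercial Certificate not required.
Art. III. conducts auctions; is a registered nonprofit (not: is a sole proprietorship) → Trade Certificate not required.
Art. IV. provides lodging to guests → Trade Registration required.
Art. V. does not provide personal fitness instruction → Trade Authorization not required.
Art. VI. does not serve food to the public; years in business 19 > 16; provides lodging to guests → Operating Authorization not required.
Art. VII. conducts auctions; provides lodging to guests → Compliance License required.
Art. VIII. is a registered nonprofit; years in business 19 ≥ 13 → exempt from Compliance License.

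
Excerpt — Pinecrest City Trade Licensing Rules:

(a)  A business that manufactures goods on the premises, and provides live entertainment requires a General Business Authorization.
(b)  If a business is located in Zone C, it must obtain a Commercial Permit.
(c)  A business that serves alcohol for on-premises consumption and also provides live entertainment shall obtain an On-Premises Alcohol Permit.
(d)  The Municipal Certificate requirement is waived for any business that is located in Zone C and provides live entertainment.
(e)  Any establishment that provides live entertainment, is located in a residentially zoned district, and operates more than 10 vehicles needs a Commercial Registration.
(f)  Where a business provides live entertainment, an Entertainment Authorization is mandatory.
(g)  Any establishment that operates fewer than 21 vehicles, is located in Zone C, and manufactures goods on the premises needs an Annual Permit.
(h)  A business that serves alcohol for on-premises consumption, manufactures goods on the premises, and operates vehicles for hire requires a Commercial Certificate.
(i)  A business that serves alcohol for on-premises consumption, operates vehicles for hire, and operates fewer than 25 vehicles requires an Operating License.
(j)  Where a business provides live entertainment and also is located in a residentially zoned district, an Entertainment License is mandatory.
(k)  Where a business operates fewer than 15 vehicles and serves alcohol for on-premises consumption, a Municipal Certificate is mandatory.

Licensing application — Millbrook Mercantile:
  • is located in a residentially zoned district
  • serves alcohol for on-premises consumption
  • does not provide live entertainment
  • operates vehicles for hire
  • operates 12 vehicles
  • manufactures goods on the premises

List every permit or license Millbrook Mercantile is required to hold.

Commercial Certificate, Municipal Certificate, Operating License

(a) manufactures goods on the premises; does not provide live entertainment → General Business Authorization not required.
(b) is located in a residentially zoned district (not: is located in Zone C) → Commercial Permit not required.
(c) serves alcohol for on-premises consumption; does not provide live entertainment → On-Premises Alcohol Permit not required.
(d) is located in a residentially zoned district (not: is located in Zone C); does not provide live entertainment → Municipal Certificate exemption does not apply.
(e) does not provide live entertainment; is located in a residentially zoned district; vehicles 12 > 10 → Commercial Registration not required.
(f) does not provide live entertainment → Entertainment Authorization not required.
(g) vehicles 12 < 21; is located in a residentially zoned district (not: is located in Zone C); manufactures goods on the premises → Annual Permit not required.
(h) serves alcohol for on-premises consumption; manufactures goods on the premises; operates vehicles for hire → Commercial Certificate required.
(i) serves alcohol for on-premises consumption; operates vehicles for hire; vehicles 12 < 25 → Operating License required.
(j) does not provide live entertainment; is located in a residentially zoned district → Entertainment License not required.
(k) vehicles 12 < 15; serves alcohol for on-premises consumption → Municipal Certificate required.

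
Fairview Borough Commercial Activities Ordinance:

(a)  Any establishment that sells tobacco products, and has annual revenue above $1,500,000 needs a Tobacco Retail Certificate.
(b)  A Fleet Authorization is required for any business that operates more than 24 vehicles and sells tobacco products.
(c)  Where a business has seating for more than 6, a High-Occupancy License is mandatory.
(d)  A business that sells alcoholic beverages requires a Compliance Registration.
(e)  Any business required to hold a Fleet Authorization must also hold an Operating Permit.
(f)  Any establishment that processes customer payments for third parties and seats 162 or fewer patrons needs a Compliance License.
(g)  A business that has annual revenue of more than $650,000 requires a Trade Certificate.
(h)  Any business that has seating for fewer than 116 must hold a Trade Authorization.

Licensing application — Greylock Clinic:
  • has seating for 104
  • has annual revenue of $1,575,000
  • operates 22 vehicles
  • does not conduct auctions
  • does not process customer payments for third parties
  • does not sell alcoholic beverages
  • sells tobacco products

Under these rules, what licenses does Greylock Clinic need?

High-Occupancy License, Tobacco Retail Certificate, Trade Authorization, Trade Certificate

(a) sells tobacco products; revenue $1,575,000 > $1,500,000 → Tobacco Retail Certificate required.
(b) vehicles 22 ≤ 24; sells tobacco products → Fleet Authorization not required.
(c) seating 104 > 6 → High-Occupancy License required.
(d) does not sell alcoholic beverages → Compliance Registration not required.
(e) Fleet Authorization is not required → no effect.
(f) does not process customer payments for third parties; seating 104 ≤ 162 → Compliance License not required.
(g) revenue $1,575,000 > $650,000 → Trade Certificate required.
(h) seating 104 < 116 → Trade Authorization required.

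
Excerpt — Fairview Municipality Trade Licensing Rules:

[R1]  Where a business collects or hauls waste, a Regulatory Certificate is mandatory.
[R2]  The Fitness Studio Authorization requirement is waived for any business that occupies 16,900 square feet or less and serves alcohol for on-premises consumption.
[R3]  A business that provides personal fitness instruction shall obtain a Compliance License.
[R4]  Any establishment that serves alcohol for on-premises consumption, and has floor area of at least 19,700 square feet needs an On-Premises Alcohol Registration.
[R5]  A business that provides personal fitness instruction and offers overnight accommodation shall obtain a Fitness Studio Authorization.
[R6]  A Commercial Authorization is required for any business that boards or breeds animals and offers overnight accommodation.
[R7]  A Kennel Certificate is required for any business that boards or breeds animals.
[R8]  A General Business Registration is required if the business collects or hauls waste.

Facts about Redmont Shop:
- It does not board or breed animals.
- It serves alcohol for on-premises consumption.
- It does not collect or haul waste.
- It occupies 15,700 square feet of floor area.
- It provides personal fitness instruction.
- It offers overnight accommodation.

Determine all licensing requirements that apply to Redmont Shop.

Compliance License

[R1] does not collect or haul waste → Regulatory Certificate not required.
[R2] floor area 15,700 square feet ≤ 16,900 square feet; serves alcohol for on-premises consumption → exempt from Fitness Studio Authorization.
[R3] provides personal fitness instruction → Compliance License required.
[R4] serves alcohol for on-premises consumption; floor area 15,700 square feet < 19,700 square feet → On-Premises Alcohol Registration not required.
[R5] provides personal fitness instruction; offers overnight accommodation → Fitness Studio Authorization required.
[R6] does not board or breed animals; offers overnight accommodation → Commercial Authorization not required.
[R7] does not board or breed animals → Kennel Certificate not required.
[R8] does not collect or haul waste → General Business Registration not required.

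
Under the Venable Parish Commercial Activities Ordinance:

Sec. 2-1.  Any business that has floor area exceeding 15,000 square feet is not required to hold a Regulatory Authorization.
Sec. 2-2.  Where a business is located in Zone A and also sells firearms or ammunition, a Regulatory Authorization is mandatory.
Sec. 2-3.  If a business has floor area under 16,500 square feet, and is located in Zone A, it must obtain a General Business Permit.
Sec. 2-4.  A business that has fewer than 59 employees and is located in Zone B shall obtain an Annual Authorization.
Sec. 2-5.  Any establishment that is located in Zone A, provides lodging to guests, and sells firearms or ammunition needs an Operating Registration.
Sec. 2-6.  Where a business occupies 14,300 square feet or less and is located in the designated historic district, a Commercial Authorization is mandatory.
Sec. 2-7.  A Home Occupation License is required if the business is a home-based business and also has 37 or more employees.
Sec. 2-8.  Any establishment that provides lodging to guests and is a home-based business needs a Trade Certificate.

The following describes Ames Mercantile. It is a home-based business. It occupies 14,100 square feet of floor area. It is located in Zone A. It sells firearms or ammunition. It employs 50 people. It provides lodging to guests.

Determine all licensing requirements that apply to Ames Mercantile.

Sec. 2-1. floor area 14,100 square feet ≤ 15,000 square feet → Regulatory Authorization exemption does not apply.
Sec. 2-2. is located in Zone A; sells firearms or ammunition → Regulatory Authorization required.
Sec. 2-3. floor area 14,100 square feet < 16,500 square feet; is located in Zone A → General Business Permit required.
Sec. 2-4. employees 50 < 59; is located in Zone A (not: is located in Zone B) → Annual Authorization not required.
Sec. 2-5. is located in Zone A; provides lodging to guests; sells firearms or ammunition → Operating Registration required.
Sec. 2-6. floor area 14,100 square feet ≤ 14,300 square feet; is located in Zone A (not: is located in the designated historic district) → Commercial Authorization not required.
Sec. 2-7. is a home-based business; employees 50 ≥ 37 → Home Occupation License required.
Sec. 2-8. provides lodging to guests; is a home-based business → Trade Certificate required.

General Business Permit, Home Occupation License, Operating Registration, Regulatory Authorization, Trade Certificate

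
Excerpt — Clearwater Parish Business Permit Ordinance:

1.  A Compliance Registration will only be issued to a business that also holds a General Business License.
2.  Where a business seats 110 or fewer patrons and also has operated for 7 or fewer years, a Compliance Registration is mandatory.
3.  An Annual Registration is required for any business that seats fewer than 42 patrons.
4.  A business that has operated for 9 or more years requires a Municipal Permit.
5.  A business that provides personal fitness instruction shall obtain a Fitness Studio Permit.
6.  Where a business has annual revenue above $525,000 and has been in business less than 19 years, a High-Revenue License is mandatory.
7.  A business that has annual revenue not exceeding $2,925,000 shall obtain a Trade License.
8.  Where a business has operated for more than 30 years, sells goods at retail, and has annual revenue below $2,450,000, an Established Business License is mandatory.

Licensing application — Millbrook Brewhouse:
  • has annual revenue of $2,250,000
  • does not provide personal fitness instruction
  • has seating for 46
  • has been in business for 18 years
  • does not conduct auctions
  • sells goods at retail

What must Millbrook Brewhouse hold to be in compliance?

High-Revenue License, Municipal Permit, Trade License

1. Compliance Registration is not required → no effect.
2. seating 46 ≤ 110; years in business 18 > 7 → Compliance Registration not required.
3. seating 46 ≥ 42 → Annual Registration not required.
4. years in business 18 ≥ 9 → Municipal Permit required.
5. does not provide personal fitness instruction → Fitness Studio Permit not required.
6. revenue $2,250,000 > $525,000; years in business 18 < 19 → High-Revenue License required.
7. revenue $2,250,000 ≤ $2,925,000 → Trade License required.
8. years in business 18 ≤ 30; sells goods at retail; revenue $2,250,000 < $2,450,000 → Established Business License not required.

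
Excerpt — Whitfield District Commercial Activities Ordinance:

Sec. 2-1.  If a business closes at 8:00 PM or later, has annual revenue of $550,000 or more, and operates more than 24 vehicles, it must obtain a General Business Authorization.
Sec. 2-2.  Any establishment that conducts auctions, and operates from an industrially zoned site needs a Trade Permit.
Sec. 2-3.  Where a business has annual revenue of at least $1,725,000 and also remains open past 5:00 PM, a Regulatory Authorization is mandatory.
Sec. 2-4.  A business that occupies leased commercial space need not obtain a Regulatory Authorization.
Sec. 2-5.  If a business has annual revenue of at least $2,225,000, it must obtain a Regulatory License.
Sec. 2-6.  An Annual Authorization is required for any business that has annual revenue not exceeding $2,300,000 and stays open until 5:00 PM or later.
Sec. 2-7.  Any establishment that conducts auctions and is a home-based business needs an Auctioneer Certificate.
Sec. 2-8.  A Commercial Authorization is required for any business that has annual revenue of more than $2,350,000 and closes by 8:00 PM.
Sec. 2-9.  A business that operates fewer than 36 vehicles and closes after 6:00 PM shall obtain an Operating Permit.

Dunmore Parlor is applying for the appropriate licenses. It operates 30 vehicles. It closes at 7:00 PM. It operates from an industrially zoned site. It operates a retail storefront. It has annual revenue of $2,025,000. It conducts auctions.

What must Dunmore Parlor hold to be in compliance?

Annual Authorization, Operating Permit, Regulatory Authorization, Trade Permit

Sec. 2-1. closes 7:00 PM, at/before 8:00 PM; revenue $2,025,000 ≥ $550,000; vehicles 30 > 24 → General Business Authorization not required.
Sec. 2-2. conducts auctions; operates from an industrially zoned site → Trade Permit required.
Sec. 2-3. revenue $2,025,000 ≥ $1,725,000; closes 7:00 PM, after 5:00 PM → Regulatory Authorization required.
Sec. 2-4. operates from an industrially zoned site (not: occupies leased commercial space) → Regulatory Authorization exemption does not apply.
Sec. 2-5. revenue $2,025,000 < $2,225,000 → Regulatory License not required.
Sec. 2-6. revenue $2,025,000 ≤ $2,300,000; closes 7:00 PM, after 5:00 PM → Annual Authorization required.
Sec. 2-7. conducts auctions; operates from an industrially zoned site (not: is a home-based business) → Auctioneer Certificate not required.
Sec. 2-8. revenue $2,025,000 ≤ $2,350,000; closes 7:00 PM, at/before 8:00 PM → Commercial Authorization not required.
Sec. 2-9. vehicles 30 < 36; closes 7:00 PM, after 6:00 PM → Operating Permit required.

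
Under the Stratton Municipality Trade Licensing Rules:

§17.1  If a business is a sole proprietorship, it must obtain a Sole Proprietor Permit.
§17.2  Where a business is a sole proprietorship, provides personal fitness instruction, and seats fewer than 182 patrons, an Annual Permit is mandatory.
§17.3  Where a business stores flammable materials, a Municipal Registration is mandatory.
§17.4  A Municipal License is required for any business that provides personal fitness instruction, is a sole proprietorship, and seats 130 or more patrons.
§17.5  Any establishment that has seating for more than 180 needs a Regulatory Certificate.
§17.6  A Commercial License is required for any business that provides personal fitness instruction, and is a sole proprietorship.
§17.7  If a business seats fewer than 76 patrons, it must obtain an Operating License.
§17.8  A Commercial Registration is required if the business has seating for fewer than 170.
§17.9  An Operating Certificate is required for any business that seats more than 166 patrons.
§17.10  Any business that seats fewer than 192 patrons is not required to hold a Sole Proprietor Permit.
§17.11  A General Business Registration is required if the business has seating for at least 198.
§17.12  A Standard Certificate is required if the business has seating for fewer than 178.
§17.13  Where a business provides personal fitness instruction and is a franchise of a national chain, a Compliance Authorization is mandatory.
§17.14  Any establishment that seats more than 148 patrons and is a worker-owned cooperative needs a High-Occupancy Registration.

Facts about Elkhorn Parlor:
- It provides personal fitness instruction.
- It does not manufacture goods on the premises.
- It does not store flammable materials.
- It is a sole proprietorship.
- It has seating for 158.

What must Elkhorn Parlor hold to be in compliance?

Annual Permit, Commercial License, Commercial Registration, Municipal License, Standard Certificate

§17.1 is a sole proprietorship → Sole Proprietor Permit required.
§17.2 is a sole proprietorship; provides personal fitness instruction; seating 158 < 182 → Annual Permit required.
§17.3 does not store flammable materials → Municipal Registration not required.
§17.4 provides personal fitness instruction; is a sole proprietorship; seating 158 ≥ 130 → Municipal License required.
§17.5 seating 158 ≤ 180 → Regulatory Certificate not required.
§17.6 provides personal fitness instruction; is a sole proprietorship → Commercial License required.
§17.7 seating 158 ≥ 76 → Operating License not required.
§17.8 seating 158 < 170 → Commercial Registration required.
§17.9 seating 158 ≤ 166 → Operating Certificate not required.
§17.10 seating 158 < 192 → exempt from Sole Proprietor Permit.
§17.11 seating 158 < 198 → General Business Registration not required.
§17.12 seating 158 < 178 → Standard Certificate required.
§17.13 provides personal fitness instruction; is a sole proprietorship (not: is a franchise of a national chain) → Compliance Authorization not required.
§17.14 seating 158 > 148; is a sole proprietorship (not: is a worker-owned cooperative) → High-Occupancy Registration not required.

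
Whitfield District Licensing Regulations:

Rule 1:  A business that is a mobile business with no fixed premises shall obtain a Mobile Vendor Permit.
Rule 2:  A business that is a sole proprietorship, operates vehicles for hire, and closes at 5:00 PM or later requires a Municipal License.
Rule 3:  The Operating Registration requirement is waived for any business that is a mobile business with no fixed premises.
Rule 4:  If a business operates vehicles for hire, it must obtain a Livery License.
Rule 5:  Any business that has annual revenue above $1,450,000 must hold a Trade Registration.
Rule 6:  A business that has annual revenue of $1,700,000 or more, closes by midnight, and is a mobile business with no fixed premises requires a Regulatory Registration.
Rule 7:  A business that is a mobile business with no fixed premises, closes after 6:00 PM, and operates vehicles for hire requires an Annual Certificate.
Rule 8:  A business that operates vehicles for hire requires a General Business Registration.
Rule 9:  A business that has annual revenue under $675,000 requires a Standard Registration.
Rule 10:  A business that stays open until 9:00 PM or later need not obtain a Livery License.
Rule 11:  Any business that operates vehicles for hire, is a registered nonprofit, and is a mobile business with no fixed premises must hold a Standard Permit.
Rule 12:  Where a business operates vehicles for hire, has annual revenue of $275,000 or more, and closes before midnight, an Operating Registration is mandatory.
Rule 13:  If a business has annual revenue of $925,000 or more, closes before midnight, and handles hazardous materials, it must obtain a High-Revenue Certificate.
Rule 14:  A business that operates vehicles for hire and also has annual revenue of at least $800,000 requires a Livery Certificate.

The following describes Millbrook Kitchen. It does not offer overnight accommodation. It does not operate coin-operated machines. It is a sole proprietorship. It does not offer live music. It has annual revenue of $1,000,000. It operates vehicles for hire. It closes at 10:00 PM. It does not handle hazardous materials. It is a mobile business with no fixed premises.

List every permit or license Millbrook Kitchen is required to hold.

Annual Certificate, General Business Registration, Livery Certificate, Mobile Vendor Permit, Municipal License

Rule 1: is a mobile business with no fixed premises → Mobile Vendor Permit required.
Rule 2: is a sole proprietorship; operates vehicles for hire; closes 10:00 PM, after 5:00 PM → Municipal License required.
Rule 3: is a mobile business with no fixed premises → exempt from Operating Registration.
Rule 4: operates vehicles for hire → Livery License required.
Rule 5: revenue $1,000,000 ≤ $1,450,000 → Trade Registration not required.
Rule 6: revenue $1,000,000 < $1,700,000; closes 10:00 PM, at/before midnight; is a mobile business with no fixed premises → Regulatory Registration not required.
Rule 7: is a mobile business with no fixed premises; closes 10:00 PM, after 6:00 PM; operates vehicles for hire → Annual Certificate required.
Rule 8: operates vehicles for hire → General Business Registration required.
Rule 9: revenue $1,000,000 ≥ $675,000 → Standard Registration not required.
Rule 10: closes 10:00 PM, after 9:00 PM → exempt from Livery License.
Rule 11: operates vehicles for hire; is a sole proprietorship (not: is a registered nonprofit); is a mobile business with no fixed premises → Standard Permit not required.
Rule 12: operates vehicles for hire; revenue $1,000,000 ≥ $275,000; closes 10:00 PM, at/before midnight → Operating Registration required.
Rule 13: revenue $1,000,000 ≥ $925,000; closes 10:00 PM, at/before midnight; does not handle hazardous materials → High-Revenue Certificate not required.
Rule 14: operates vehicles for hire; revenue $1,000,000 ≥ $800,000 → Livery Certificate required.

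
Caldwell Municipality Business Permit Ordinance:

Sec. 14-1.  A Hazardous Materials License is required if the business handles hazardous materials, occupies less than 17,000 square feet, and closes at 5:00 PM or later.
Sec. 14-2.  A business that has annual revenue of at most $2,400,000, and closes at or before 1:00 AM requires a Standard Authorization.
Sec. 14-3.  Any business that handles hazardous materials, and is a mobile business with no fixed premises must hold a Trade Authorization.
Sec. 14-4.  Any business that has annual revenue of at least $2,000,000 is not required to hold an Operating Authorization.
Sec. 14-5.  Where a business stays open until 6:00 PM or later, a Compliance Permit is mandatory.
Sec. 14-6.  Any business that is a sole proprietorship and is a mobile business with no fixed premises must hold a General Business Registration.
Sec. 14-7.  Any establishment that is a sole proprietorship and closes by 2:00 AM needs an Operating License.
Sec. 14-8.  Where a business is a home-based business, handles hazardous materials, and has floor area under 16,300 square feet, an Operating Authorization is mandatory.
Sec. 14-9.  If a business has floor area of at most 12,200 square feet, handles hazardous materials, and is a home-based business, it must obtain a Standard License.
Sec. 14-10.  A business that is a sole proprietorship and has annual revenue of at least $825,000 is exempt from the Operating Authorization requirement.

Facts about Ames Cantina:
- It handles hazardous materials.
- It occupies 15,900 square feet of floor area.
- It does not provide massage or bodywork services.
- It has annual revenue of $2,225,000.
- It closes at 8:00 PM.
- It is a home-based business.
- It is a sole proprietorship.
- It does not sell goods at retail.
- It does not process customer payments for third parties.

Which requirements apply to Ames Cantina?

Sec. 14-1. handles hazardous materials; floor area 15,900 square feet < 17,000 square feet; closes 8:00 PM, after 5:00 PM → Hazardous Materials License required.
Sec. 14-2. revenue $2,225,000 ≤ $2,400,000; closes 8:00 PM, at/before 1:00 AM → Standard Authorization required.
Sec. 14-3. handles hazardous materials; is a home-based business (not: is a mobile business with no fixed premises) → Trade Authorization not required.
Sec. 14-4. revenue $2,225,000 ≥ $2,000,000 → exempt from Operating Authorization.
Sec. 14-5. closes 8:00 PM, after 6:00 PM → Compliance Permit required.
Sec. 14-6. is a sole proprietorship; is a home-based business (not: is a mobile business with no fixed premises) → General Business Registration not required.
Sec. 14-7. is a sole proprietorship; closes 8:00 PM, at/before 2:00 AM → Operating License required.
Sec. 14-8. is a home-based business; handles hazardous materials; floor area 15,900 square feet < 16,300 square feet → Operating Authorization required.
Sec. 14-9. floor area 15,900 square feet > 12,200 square feet; handles hazardous materials; is a home-based business → Standard License not required.
Sec. 14-10. is a sole proprietorship; revenue $2,225,000 ≥ $825,000 → exempt from Operating Authorization.

Compliance Permit, Hazardous Materials License, Operating License, Standard Authorization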